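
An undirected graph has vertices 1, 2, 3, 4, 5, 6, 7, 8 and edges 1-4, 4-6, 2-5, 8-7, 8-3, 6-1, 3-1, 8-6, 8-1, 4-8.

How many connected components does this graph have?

From 1: component {1, 3, 4, 6, 7, 8}.
From 2: component {2, 5}.
That's 2 components.

2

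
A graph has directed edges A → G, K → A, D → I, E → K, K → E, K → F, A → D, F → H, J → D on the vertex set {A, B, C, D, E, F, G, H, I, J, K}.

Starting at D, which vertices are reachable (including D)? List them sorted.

D, I

Start at D.
Its neighbours: I.
Nothing further is reachable.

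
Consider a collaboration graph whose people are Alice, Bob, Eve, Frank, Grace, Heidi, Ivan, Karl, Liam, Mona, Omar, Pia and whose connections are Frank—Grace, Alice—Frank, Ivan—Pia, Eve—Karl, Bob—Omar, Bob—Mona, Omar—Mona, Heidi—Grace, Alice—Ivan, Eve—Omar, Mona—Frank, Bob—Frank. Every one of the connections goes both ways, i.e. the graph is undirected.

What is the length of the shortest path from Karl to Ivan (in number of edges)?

6

Distance 0: Karl.
Distance 1: Eve.
Distance 2: Omar.
Distance 3: Bob, Mona.
Distance 4: Frank.
Distance 5: Alice, Grace.
Distance 6: Heidi, Ivan — contains Ivan.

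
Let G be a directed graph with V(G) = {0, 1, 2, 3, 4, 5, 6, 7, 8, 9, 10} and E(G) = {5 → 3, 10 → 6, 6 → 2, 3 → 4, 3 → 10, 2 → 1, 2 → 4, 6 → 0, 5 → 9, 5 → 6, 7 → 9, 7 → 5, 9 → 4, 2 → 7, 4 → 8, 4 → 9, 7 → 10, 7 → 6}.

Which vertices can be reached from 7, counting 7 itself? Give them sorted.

Start at 7.
Its neighbours: 5, 6, 9, 10.
Then their neighbours: 0, 2, 3, 4.
Then next layer: 1, 8.
Every vertex is now reached.

0, 1, 2, 3, 4, 5, 6, 7, 8, 9, 10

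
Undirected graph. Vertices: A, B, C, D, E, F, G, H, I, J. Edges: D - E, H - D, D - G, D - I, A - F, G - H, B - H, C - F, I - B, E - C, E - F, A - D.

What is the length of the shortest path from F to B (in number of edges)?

4

Distance 0: F.
Distance 1: A, C, E.
Distance 2: D.
Distance 3: G, H, I.
Distance 4: B — contains B.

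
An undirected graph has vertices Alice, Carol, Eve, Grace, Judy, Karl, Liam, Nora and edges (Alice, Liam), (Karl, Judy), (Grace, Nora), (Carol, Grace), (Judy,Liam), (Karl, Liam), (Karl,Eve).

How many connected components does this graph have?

From Alice: component {Alice, Eve, Judy, Karl, Liam}.
From Carol: component {Carol, Grace, Nora}.
That's 2 components.

2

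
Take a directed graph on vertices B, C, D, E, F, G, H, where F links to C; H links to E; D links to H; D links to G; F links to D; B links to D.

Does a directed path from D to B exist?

No

Explore from D.
Distance 1: reach G, H.
Distance 2: reach E.
The search from D is exhausted; no directed path reaches B.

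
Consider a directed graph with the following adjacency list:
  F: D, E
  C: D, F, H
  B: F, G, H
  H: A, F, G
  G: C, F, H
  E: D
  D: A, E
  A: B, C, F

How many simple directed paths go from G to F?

G→C→D→A→B→F
G→C→D→A→B→H→F
G→C→D→A→F
G→C→F
G→C→H→A→B→F
G→C→H→A→F
G→C→H→F
G→F
G→H→A→B→F
G→H→A→C→F
G→H→A→F
G→H→F

12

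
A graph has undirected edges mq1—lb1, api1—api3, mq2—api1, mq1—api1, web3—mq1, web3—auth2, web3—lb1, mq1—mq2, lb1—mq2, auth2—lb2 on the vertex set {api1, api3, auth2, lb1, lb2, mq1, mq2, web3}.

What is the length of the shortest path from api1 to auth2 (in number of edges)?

Distance 0: api1.
Distance 1: api3, mq1, mq2.
Distance 2: lb1, web3.
Distance 3: auth2 — contains auth2.

3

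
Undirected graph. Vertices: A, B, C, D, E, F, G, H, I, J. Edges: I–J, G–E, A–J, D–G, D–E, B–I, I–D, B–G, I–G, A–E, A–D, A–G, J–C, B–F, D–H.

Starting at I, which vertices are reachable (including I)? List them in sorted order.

A, B, C, D, E, F, G, H, I, J

Start at I.
Its neighbours: B, D, G, J.
Then their neighbours: A, C, E, F, H.
Every vertex is now reached.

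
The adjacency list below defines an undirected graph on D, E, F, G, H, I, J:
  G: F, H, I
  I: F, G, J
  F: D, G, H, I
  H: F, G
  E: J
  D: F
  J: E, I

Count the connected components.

From D: component {D, E, F, G, H, I, J}.
That's 1 component.

1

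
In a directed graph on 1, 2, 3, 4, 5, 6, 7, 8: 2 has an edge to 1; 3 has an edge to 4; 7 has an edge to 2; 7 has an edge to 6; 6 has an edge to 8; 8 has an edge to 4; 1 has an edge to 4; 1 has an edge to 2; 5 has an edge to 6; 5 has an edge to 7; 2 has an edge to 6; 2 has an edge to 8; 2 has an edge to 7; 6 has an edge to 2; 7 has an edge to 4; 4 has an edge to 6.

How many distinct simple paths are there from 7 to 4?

7→2→1→4
7→2→6→8→4
7→2→8→4
7→4
7→6→2→1→4
7→6→2→8→4
7→6→8→4

7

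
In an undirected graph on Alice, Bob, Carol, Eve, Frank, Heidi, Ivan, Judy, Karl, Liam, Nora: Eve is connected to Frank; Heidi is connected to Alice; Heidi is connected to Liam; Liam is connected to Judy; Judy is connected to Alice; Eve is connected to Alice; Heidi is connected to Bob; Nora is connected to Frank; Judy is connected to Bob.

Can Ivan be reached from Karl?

Karl has no edges, so nothing is reachable from it.

No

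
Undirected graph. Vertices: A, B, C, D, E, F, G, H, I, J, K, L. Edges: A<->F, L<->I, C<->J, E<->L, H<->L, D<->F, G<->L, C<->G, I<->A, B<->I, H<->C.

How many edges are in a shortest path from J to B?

Distance 0: J.
Distance 1: C.
Distance 2: G, H.
Distance 3: L.
Distance 4: E, I.
Distance 5: A, B — contains B.

5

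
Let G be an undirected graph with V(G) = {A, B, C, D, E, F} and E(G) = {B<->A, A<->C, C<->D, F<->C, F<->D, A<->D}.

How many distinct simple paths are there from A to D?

3

A–C–D
A–C–F–D
A–D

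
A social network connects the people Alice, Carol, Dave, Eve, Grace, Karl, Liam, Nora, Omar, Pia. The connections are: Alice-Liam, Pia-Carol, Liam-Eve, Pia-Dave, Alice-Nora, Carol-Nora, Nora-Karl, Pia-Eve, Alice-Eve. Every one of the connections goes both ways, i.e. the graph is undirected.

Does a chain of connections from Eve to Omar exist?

Explore from Eve.
Distance 1: reach Alice, Liam, Pia.
Distance 2: reach Carol, Dave, Nora.
Distance 3: reach Karl.
The search is exhausted without reaching Omar; it lies in a different component.

No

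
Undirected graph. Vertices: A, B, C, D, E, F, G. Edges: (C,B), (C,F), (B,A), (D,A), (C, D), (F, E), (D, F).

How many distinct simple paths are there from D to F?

D–A–B–C–F
D–C–F
D–F

3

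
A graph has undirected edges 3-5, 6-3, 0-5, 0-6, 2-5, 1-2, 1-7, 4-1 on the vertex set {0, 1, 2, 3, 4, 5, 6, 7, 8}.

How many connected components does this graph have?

From 0: component {0, 1, 2, 3, 4, 5, 6, 7}.
From 8: component {8}.
That's 2 components.

2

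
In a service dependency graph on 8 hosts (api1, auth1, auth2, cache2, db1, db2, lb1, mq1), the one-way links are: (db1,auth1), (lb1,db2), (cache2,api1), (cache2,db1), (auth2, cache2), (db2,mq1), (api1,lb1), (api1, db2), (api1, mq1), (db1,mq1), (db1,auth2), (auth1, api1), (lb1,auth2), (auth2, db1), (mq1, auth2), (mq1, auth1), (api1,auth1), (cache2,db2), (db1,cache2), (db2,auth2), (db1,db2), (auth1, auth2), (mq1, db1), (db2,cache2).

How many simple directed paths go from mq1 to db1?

13

mq1→auth1→api1→db2→auth2→cache2→db1
mq1→auth1→api1→db2→auth2→db1
mq1→auth1→api1→db2→cache2→db1
mq1→auth1→api1→lb1→auth2→cache2→db1
mq1→auth1→api1→lb1→auth2→db1
mq1→auth1→api1→lb1→db2→auth2→cache2→db1
mq1→auth1→api1→lb1→db2→auth2→db1
mq1→auth1→api1→lb1→db2→cache2→db1
mq1→auth1→auth2→cache2→db1
mq1→auth1→auth2→db1
mq1→auth2→cache2→db1
mq1→auth2→db1
mq1→db1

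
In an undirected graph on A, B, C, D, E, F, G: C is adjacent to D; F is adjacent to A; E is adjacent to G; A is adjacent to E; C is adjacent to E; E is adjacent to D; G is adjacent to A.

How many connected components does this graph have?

From A: component {A, C, D, E, F, G}.
From B: component {B}.
That's 2 components.

2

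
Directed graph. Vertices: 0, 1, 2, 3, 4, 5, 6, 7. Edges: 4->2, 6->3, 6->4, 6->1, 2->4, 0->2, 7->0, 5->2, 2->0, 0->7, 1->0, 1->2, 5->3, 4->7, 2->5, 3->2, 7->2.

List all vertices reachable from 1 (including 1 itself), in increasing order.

0, 1, 2, 3, 4, 5, 7

Start at 1.
Its neighbours: 0, 2.
Then their neighbours: 4, 5, 7.
Then next layer: 3.
Nothing further is reachable.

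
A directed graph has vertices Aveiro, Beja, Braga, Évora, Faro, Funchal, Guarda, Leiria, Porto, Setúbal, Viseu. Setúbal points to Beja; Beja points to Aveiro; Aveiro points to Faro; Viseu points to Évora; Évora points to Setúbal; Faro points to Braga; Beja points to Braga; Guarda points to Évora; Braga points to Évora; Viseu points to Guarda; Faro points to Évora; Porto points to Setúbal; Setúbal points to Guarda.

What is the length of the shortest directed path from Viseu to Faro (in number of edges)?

Distance 0: Viseu.
Distance 1: Évora, Guarda.
Distance 2: Setúbal.
Distance 3: Beja.
Distance 4: Aveiro, Braga.
Distance 5: Faro — contains Faro.

5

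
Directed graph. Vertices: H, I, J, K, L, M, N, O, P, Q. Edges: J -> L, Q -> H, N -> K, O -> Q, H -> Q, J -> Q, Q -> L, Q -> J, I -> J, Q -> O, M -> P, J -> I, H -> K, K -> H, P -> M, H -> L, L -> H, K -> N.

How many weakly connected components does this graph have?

From H: component {H, I, J, K, L, N, O, Q}.
From M: component {M, P}.
That's 2 components.

2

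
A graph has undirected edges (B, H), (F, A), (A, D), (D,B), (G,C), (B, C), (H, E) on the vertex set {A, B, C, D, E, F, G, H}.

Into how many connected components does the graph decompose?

From A: component {A, B, C, D, E, F, G, H}.
That's 1 component.

1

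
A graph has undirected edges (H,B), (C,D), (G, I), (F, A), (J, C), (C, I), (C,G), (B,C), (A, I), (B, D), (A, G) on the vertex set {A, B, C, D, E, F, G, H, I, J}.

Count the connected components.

2

From A: component {A, B, C, D, F, G, H, I, J}.
From E: component {E}.
That's 2 components.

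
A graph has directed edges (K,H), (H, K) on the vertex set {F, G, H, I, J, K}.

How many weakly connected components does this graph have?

5

From F: component {F}.
From G: component {G}.
From H: component {H, K}.
From I: component {I}.
From J: component {J}.
That's 5 components.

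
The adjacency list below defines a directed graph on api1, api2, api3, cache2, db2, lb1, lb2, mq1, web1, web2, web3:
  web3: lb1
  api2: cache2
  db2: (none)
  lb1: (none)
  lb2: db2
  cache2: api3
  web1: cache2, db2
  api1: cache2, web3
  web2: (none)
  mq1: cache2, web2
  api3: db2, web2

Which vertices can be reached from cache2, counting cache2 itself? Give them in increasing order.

api3, cache2, db2, web2

Start at cache2.
Its neighbours: api3.
Then their neighbours: db2, web2.
Nothing further is reachable.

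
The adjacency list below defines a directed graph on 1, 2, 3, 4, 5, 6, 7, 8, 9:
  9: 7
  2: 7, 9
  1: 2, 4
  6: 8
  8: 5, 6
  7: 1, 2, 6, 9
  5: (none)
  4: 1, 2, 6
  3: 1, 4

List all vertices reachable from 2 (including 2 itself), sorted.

Start at 2.
Its neighbours: 7, 9.
Then their neighbours: 1, 6.
Then next layer: 4, 8.
Then next layer: 5.
Nothing further is reachable.

1, 2, 4, 5, 6, 7, 8, 9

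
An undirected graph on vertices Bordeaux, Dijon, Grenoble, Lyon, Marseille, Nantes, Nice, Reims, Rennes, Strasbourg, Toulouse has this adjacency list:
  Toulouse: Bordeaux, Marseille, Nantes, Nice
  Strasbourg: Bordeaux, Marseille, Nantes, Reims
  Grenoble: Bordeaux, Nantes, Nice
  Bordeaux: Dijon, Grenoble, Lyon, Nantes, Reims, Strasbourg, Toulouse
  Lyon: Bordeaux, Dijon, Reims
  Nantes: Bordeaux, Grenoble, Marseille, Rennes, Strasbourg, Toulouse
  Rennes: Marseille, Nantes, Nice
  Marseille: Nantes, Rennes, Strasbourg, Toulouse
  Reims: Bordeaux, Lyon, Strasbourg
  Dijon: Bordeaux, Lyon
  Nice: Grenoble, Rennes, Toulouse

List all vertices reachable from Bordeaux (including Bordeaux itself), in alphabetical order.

Bordeaux, Dijon, Grenoble, Lyon, Marseille, Nantes, Nice, Reims, Rennes, Strasbourg, Toulouse

Start at Bordeaux.
Its neighbours: Dijon, Grenoble, Lyon, Nantes, Reims, Strasbourg, Toulouse.
Then their neighbours: Marseille, Nice, Rennes.
Every vertex is now reached.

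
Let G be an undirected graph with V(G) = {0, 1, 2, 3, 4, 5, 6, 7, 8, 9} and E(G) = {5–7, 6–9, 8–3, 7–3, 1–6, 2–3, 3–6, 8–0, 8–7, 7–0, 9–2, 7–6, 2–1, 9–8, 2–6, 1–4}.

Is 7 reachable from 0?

Yes

Explore from 0.
Distance 1: reach 7, 8.
Found 7.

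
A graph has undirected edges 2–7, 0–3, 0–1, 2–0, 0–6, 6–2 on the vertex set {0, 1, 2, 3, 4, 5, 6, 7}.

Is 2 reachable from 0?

Explore from 0.
Distance 1: reach 1, 2, 3, 6.
Found 2.

Yes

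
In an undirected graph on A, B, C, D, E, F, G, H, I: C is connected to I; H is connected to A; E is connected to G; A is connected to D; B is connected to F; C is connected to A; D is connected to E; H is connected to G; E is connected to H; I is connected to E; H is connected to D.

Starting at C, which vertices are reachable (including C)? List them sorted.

Start at C.
Its neighbours: A, I.
Then their neighbours: D, E, H.
Then next layer: G.
Nothing further is reachable.

A, C, D, E, G, H, I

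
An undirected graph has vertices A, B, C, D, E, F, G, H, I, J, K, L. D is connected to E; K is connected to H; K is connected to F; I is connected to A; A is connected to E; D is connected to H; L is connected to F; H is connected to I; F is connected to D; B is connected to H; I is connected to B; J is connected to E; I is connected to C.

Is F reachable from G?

G has no edges, so nothing is reachable from it.

No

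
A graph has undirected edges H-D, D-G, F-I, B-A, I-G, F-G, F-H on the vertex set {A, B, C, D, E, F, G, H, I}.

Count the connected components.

From A: component {A, B}.
From C: component {C}.
From D: component {D, F, G, H, I}.
From E: component {E}.
That's 4 components.

4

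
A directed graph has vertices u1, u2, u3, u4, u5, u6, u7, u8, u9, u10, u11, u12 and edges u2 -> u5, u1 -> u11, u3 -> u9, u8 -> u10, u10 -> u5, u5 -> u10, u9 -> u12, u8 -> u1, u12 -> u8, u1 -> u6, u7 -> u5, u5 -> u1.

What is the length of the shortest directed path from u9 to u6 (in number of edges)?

Distance 0: u9.
Distance 1: u12.
Distance 2: u8.
Distance 3: u1, u10.
Distance 4: u5, u6, u11 — contains u6.

4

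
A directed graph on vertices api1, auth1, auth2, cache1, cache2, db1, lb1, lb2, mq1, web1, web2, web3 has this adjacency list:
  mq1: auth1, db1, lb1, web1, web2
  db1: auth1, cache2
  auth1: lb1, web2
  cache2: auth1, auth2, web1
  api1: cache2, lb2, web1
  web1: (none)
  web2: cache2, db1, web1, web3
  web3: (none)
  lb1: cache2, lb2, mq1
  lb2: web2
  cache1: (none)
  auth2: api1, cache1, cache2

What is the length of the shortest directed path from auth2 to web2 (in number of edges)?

Distance 0: auth2.
Distance 1: api1, cache1, cache2.
Distance 2: auth1, lb2, web1.
Distance 3: lb1, web2 — contains web2.

3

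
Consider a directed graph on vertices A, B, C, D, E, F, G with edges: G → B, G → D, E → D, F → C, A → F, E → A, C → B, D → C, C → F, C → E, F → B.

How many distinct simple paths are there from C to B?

C→B
C→E→A→F→B
C→F→B

3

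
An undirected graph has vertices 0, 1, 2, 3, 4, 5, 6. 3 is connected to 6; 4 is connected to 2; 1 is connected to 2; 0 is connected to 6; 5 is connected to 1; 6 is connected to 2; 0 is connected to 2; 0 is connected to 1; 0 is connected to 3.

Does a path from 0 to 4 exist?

Explore from 0.
Distance 1: reach 1, 2, 3, 6.
Distance 2: reach 4, 5.
Found 4.

Yes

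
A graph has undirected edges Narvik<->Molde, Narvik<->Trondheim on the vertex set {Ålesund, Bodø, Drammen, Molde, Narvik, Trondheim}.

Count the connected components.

4

From Ålesund: component {Ålesund}.
From Bodø: component {Bodø}.
From Drammen: component {Drammen}.
From Molde: component {Molde, Narvik, Trondheim}.
That's 4 components.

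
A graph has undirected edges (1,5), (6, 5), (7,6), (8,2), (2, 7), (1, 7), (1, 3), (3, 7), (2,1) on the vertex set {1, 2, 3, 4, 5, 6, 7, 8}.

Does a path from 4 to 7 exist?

4 has no edges, so nothing is reachable from it.

No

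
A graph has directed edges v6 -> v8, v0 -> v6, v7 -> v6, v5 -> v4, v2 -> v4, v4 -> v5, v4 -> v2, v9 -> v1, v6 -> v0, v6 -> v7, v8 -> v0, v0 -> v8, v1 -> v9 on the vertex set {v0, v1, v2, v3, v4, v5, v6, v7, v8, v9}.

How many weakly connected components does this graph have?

4

From v0: component {v0, v6, v7, v8}.
From v1: component {v1, v9}.
From v2: component {v2, v4, v5}.
From v3: component {v3}.
That's 4 components.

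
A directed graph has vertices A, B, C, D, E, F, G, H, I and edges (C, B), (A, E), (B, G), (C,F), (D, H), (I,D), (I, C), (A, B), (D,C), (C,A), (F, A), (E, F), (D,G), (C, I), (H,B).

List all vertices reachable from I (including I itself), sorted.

A, B, C, D, E, F, G, H, I

Start at I.
Its neighbours: C, D.
Then their neighbours: A, B, F, G, H.
Then next layer: E.
Every vertex is now reached.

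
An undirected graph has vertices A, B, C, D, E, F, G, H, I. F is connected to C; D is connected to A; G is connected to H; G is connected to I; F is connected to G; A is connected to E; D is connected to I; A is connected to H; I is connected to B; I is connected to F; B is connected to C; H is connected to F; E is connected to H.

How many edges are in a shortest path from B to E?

Distance 0: B.
Distance 1: C, I.
Distance 2: D, F, G.
Distance 3: A, H.
Distance 4: E — contains E.

4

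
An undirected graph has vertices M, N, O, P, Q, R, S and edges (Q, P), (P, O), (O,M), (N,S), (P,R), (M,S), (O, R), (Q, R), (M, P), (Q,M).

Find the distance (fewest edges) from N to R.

4

Distance 0: N.
Distance 1: S.
Distance 2: M.
Distance 3: O, P, Q.
Distance 4: R — contains R.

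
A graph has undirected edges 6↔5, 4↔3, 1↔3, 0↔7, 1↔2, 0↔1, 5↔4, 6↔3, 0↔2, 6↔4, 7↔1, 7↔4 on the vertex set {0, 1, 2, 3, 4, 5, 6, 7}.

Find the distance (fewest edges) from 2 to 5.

Distance 0: 2.
Distance 1: 0, 1.
Distance 2: 3, 7.
Distance 3: 4, 6.
Distance 4: 5 — contains 5.

4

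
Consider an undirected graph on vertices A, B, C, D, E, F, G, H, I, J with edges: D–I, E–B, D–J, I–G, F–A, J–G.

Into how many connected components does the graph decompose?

5

From A: component {A, F}.
From B: component {B, E}.
From C: component {C}.
From D: component {D, G, I, J}.
From H: component {H}.
That's 5 components.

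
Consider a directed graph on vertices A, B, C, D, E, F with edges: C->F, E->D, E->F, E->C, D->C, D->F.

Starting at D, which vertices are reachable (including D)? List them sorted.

Start at D.
Its neighbours: C, F.
Nothing further is reachable.

C, D, F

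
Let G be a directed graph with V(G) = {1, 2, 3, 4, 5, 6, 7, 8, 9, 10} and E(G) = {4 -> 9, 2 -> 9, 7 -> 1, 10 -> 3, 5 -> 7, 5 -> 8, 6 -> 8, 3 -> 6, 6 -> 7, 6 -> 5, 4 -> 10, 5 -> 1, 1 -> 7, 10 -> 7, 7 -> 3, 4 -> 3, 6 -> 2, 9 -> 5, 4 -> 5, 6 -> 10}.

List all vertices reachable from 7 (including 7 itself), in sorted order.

1, 2, 3, 5, 6, 7, 8, 9, 10

Start at 7.
Its neighbours: 1, 3.
Then their neighbours: 6.
Then next layer: 2, 5, 8, 10.
Then next layer: 9.
Nothing further is reachable.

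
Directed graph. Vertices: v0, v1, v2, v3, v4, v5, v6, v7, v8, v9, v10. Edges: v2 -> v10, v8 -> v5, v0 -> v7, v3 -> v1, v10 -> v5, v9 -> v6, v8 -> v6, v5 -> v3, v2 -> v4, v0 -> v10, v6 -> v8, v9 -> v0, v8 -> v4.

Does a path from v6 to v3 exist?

Explore from v6.
Distance 1: reach v8.
Distance 2: reach v4, v5.
Distance 3: reach v3.
Found v3.

Yes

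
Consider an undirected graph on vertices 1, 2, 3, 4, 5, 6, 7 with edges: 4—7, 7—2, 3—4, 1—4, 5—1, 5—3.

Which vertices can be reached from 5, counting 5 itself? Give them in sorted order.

Start at 5.
Its neighbours: 1, 3.
Then their neighbours: 4.
Then next layer: 7.
Then next layer: 2.
Nothing further is reachable.

1, 2, 3, 4, 5, 7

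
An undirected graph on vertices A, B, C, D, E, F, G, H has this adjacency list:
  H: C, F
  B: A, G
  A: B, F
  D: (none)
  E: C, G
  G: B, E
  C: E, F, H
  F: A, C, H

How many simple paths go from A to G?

A–B–G
A–F–C–E–G
A–F–H–C–E–G

3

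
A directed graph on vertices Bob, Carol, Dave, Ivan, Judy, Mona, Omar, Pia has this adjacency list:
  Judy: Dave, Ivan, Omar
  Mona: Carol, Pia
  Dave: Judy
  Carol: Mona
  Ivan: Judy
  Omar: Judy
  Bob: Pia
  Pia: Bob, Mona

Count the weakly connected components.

2

From Bob: component {Bob, Carol, Mona, Pia}.
From Dave: component {Dave, Ivan, Judy, Omar}.
That's 2 components.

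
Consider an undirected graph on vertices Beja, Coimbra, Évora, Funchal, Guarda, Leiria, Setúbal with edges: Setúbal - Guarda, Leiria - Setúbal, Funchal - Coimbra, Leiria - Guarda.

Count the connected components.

4

From Beja: component {Beja}.
From Coimbra: component {Coimbra, Funchal}.
From Évora: component {Évora}.
From Guarda: component {Guarda, Leiria, Setúbal}.
That's 4 components.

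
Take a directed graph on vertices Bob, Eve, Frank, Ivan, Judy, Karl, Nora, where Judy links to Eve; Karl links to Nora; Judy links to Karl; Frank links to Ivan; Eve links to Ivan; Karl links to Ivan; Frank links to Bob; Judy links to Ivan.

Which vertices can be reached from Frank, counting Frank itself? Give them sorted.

Bob, Frank, Ivan

Start at Frank.
Its neighbours: Bob, Ivan.
Nothing further is reachable.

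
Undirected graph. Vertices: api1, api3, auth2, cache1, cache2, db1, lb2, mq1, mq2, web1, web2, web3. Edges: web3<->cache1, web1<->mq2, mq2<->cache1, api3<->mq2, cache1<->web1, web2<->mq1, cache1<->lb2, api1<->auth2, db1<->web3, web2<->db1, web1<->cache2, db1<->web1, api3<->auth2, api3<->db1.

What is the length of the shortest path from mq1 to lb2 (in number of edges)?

5

Distance 0: mq1.
Distance 1: web2.
Distance 2: db1.
Distance 3: api3, web1, web3.
Distance 4: auth2, cache1, cache2, mq2.
Distance 5: api1, lb2 — contains lb2.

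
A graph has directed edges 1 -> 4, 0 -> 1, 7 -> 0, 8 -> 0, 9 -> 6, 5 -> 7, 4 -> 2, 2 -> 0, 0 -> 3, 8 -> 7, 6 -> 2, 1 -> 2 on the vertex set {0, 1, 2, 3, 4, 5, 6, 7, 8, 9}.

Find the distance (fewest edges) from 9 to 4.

5

Distance 0: 9.
Distance 1: 6.
Distance 2: 2.
Distance 3: 0.
Distance 4: 1, 3.
Distance 5: 4 — contains 4.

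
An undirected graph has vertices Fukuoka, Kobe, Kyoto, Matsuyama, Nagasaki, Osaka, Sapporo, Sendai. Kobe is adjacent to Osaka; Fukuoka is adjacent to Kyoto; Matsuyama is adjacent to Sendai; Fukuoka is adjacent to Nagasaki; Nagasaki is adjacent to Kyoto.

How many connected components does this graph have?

From Fukuoka: component {Fukuoka, Kyoto, Nagasaki}.
From Kobe: component {Kobe, Osaka}.
From Matsuyama: component {Matsuyama, Sendai}.
From Sapporo: component {Sapporo}.
That's 4 components.

4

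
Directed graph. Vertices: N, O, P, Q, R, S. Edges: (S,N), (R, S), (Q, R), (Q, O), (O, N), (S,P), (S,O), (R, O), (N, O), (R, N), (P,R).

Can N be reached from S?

Explore from S.
Distance 1: reach N, O, P.
Found N.

Yes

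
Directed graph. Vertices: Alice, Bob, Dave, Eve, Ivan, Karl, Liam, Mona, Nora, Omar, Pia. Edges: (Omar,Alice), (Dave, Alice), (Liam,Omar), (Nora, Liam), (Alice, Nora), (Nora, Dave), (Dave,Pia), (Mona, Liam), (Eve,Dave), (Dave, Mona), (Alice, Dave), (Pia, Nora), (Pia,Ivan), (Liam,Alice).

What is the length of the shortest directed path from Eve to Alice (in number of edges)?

Distance 0: Eve.
Distance 1: Dave.
Distance 2: Alice, Mona, Pia — contains Alice.

2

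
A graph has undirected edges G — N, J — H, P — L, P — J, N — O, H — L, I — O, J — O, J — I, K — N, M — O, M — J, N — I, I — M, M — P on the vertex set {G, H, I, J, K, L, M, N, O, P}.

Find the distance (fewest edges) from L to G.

5

Distance 0: L.
Distance 1: H, P.
Distance 2: J, M.
Distance 3: I, O.
Distance 4: N.
Distance 5: G, K — contains G.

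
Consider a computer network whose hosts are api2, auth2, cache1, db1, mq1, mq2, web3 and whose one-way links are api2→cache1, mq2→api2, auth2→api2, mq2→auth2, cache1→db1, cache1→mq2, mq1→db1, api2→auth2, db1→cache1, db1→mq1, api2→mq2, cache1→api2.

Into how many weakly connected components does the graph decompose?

From api2: component {api2, auth2, cache1, db1, mq1, mq2}.
From web3: component {web3}.
That's 2 components.

2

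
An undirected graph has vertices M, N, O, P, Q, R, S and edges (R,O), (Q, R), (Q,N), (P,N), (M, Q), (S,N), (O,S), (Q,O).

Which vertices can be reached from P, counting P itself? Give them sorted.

M, N, O, P, Q, R, S

Start at P.
Its neighbours: N.
Then their neighbours: Q, S.
Then next layer: M, O, R.
Every vertex is now reached.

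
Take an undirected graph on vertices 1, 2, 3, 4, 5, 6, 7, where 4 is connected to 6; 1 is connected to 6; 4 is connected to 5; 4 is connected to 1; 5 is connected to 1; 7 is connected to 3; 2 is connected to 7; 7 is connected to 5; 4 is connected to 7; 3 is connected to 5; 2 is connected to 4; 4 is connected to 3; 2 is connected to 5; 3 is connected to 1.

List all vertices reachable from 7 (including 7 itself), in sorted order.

1, 2, 3, 4, 5, 6, 7

Start at 7.
Its neighbours: 2, 3, 4, 5.
Then their neighbours: 1, 6.
Every vertex is now reached.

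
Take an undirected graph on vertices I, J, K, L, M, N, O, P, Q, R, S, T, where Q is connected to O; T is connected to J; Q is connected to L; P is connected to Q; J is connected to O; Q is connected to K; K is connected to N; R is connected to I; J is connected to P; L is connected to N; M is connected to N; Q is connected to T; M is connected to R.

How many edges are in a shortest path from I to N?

Distance 0: I.
Distance 1: R.
Distance 2: M.
Distance 3: N — contains N.

3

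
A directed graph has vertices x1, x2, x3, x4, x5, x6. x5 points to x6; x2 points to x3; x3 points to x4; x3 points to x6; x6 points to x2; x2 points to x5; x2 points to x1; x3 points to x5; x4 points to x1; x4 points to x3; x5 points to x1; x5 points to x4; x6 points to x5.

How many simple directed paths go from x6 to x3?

3

x6→x2→x3
x6→x2→x5→x4→x3
x6→x5→x4→x3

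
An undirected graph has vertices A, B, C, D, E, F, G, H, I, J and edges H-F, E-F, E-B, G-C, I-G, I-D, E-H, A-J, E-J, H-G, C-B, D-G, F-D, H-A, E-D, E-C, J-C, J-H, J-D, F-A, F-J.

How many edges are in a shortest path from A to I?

Distance 0: A.
Distance 1: F, H, J.
Distance 2: C, D, E, G.
Distance 3: B, I — contains I.

3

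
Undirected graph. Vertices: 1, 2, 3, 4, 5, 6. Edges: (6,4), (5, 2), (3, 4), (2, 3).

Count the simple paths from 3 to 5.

1

3–2–5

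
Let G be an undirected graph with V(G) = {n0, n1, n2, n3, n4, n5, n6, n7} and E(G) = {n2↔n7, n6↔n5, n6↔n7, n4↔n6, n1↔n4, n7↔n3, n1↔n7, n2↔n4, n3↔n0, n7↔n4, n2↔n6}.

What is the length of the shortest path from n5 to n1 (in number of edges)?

Distance 0: n5.
Distance 1: n6.
Distance 2: n2, n4, n7.
Distance 3: n1, n3 — contains n1.

3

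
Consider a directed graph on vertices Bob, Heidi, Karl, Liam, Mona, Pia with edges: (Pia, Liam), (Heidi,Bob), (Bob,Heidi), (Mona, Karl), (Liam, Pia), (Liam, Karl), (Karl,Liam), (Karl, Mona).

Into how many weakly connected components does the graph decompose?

From Bob: component {Bob, Heidi}.
From Karl: component {Karl, Liam, Mona, Pia}.
That's 2 components.

2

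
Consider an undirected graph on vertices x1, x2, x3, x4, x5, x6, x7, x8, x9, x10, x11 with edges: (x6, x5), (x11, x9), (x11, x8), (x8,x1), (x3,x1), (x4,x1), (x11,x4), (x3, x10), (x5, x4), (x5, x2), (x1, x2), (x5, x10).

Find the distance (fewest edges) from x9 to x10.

4

Distance 0: x9.
Distance 1: x11.
Distance 2: x4, x8.
Distance 3: x1, x5.
Distance 4: x2, x3, x6, x10 — contains x10.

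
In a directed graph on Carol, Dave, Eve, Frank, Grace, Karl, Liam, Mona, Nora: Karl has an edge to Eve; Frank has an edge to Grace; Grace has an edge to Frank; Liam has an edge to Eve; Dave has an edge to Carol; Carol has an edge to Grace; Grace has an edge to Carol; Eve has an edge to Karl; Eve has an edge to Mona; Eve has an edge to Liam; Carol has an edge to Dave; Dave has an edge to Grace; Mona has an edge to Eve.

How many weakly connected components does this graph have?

3

From Carol: component {Carol, Dave, Frank, Grace}.
From Eve: component {Eve, Karl, Liam, Mona}.
From Nora: component {Nora}.
That's 3 components.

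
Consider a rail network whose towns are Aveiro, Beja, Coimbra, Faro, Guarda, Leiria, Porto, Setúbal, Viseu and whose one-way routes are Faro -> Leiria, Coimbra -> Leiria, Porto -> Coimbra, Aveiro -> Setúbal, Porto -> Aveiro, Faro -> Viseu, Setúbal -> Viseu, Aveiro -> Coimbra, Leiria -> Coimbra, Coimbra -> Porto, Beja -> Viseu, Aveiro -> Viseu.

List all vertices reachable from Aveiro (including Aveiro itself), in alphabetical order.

Aveiro, Coimbra, Leiria, Porto, Setúbal, Viseu

Start at Aveiro.
Its neighbours: Coimbra, Setúbal, Viseu.
Then their neighbours: Leiria, Porto.
Nothing further is reachable.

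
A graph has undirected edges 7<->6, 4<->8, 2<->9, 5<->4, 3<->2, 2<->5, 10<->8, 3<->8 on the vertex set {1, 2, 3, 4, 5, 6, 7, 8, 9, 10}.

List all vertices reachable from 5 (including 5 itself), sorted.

Start at 5.
Its neighbours: 2, 4.
Then their neighbours: 3, 8, 9.
Then next layer: 10.
Nothing further is reachable.

2, 3, 4, 5, 8, 9, 10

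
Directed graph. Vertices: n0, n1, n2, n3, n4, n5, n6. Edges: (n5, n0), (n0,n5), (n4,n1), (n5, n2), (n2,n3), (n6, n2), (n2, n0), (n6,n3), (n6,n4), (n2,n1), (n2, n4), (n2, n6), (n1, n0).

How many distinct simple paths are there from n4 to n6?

1

n4→n1→n0→n5→n2→n6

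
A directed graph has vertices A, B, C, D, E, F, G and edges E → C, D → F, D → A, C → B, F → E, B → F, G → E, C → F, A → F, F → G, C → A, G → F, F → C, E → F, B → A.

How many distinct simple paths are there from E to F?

5

E→C→A→F
E→C→B→A→F
E→C→B→F
E→C→F
E→F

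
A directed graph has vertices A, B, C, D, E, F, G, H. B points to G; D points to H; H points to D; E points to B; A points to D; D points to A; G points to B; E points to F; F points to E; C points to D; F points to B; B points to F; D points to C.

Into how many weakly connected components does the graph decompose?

From A: component {A, C, D, H}.
From B: component {B, E, F, G}.
That's 2 components.

2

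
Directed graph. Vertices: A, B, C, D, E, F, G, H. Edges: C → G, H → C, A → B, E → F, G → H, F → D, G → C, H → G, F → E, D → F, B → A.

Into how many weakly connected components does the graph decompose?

From A: component {A, B}.
From C: component {C, G, H}.
From D: component {D, E, F}.
That's 3 components.

3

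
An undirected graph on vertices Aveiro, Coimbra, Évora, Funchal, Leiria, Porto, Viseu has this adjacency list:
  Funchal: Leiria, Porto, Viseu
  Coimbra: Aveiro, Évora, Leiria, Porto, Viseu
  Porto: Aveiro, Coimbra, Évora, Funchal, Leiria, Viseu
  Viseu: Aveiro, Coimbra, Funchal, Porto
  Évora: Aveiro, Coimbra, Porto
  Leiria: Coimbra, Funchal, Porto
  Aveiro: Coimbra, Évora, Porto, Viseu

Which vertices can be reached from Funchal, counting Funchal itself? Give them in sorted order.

Aveiro, Coimbra, Évora, Funchal, Leiria, Porto, Viseu

Start at Funchal.
Its neighbours: Leiria, Porto, Viseu.
Then their neighbours: Aveiro, Coimbra, Évora.
Every vertex is now reached.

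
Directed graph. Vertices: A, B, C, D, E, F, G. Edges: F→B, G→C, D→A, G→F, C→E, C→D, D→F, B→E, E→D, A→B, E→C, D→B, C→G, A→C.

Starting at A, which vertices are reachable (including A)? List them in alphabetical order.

Start at A.
Its neighbours: B, C.
Then their neighbours: D, E, G.
Then next layer: F.
Every vertex is now reached.

A, B, C, D, E, F, G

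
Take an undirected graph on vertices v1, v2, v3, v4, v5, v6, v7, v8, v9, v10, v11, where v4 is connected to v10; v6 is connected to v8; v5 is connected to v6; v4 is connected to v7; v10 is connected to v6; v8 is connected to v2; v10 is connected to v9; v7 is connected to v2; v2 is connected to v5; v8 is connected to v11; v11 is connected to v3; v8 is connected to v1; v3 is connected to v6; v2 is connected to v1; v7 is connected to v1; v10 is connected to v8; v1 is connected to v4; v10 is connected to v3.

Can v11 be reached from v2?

Yes

Explore from v2.
Distance 1: reach v1, v5, v7, v8.
Distance 2: reach v4, v6, v10, v11.
Found v11.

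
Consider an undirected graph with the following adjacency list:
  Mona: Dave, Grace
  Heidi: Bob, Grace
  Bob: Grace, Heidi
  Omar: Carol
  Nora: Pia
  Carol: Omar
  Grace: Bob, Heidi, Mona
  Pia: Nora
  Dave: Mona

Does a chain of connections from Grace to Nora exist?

No

Explore from Grace.
Distance 1: reach Bob, Heidi, Mona.
Distance 2: reach Dave.
The search is exhausted without reaching Nora; it lies in a different component.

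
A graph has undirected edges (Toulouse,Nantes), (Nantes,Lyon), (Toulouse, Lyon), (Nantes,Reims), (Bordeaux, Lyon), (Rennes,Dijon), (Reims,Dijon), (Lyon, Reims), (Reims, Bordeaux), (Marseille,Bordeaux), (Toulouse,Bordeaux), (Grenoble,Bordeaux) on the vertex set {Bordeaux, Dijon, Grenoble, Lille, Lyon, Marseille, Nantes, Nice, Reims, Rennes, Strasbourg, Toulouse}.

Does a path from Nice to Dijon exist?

No

Nice has no edges, so nothing is reachable from it.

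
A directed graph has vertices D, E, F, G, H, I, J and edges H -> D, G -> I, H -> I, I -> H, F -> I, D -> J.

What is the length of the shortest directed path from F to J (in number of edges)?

4

Distance 0: F.
Distance 1: I.
Distance 2: H.
Distance 3: D.
Distance 4: J — contains J.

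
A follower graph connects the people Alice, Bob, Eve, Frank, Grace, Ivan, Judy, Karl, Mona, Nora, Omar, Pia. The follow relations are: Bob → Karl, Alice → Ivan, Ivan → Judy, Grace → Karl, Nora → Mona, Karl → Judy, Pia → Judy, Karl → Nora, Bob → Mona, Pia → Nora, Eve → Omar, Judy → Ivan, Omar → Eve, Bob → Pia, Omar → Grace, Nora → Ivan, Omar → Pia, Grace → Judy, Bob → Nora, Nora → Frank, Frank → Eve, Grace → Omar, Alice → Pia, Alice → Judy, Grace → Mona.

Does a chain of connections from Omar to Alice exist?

Explore from Omar.
Distance 1: reach Eve, Grace, Pia.
Distance 2: reach Judy, Karl, Mona, Nora.
Distance 3: reach Frank, Ivan.
The search from Omar is exhausted; no directed path reaches Alice.

No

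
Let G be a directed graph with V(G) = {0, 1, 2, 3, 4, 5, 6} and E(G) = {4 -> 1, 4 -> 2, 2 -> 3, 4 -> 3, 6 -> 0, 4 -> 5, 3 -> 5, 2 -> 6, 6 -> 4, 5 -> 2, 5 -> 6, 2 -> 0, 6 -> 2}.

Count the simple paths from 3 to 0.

5

3→5→2→0
3→5→2→6→0
3→5→6→0
3→5→6→2→0
3→5→6→4→2→0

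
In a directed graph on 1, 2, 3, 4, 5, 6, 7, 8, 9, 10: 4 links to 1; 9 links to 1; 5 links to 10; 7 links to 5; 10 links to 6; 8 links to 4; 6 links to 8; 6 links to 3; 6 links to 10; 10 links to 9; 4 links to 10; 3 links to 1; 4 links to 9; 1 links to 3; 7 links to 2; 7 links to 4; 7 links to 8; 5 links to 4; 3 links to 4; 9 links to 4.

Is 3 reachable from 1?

Explore from 1.
Distance 1: reach 3.
Found 3.

Yes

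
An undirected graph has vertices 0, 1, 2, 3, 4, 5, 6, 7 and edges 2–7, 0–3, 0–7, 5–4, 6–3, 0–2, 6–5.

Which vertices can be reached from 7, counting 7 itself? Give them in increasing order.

0, 2, 3, 4, 5, 6, 7

Start at 7.
Its neighbours: 0, 2.
Then their neighbours: 3.
Then next layer: 6.
Then next layer: 5.
Then next layer: 4.
Nothing further is reachable.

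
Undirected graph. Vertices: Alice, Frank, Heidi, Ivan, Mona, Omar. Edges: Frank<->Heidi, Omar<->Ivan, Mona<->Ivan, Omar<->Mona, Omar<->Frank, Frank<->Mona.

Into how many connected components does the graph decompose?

2

From Alice: component {Alice}.
From Frank: component {Frank, Heidi, Ivan, Mona, Omar}.
That's 2 components.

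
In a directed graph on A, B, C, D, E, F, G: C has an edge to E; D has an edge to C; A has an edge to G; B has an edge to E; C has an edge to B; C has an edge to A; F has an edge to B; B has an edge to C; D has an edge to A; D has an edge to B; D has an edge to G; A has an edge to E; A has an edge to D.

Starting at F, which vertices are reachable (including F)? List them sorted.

Start at F.
Its neighbours: B.
Then their neighbours: C, E.
Then next layer: A.
Then next layer: D, G.
Every vertex is now reached.

A, B, C, D, E, F, G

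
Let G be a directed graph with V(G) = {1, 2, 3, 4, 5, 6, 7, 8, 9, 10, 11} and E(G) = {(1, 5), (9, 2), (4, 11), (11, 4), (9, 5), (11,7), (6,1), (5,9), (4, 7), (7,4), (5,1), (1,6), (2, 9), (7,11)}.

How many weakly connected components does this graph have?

From 1: component {1, 2, 5, 6, 9}.
From 3: component {3}.
From 4: component {4, 7, 11}.
From 8: component {8}.
From 10: component {10}.
That's 5 components.

5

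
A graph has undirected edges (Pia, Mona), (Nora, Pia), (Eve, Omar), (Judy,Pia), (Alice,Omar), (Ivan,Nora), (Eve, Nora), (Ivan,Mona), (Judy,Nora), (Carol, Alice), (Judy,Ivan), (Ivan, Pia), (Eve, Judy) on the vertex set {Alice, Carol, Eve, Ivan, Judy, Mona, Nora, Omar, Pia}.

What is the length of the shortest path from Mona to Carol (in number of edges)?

6

Distance 0: Mona.
Distance 1: Ivan, Pia.
Distance 2: Judy, Nora.
Distance 3: Eve.
Distance 4: Omar.
Distance 5: Alice.
Distance 6: Carol — contains Carol.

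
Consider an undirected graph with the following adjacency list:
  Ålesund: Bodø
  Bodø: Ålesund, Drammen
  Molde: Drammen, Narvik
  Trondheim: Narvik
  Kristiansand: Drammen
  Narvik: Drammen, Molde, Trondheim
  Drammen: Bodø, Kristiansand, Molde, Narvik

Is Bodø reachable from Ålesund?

Explore from Ålesund.
Distance 1: reach Bodø.
Found Bodø.

Yes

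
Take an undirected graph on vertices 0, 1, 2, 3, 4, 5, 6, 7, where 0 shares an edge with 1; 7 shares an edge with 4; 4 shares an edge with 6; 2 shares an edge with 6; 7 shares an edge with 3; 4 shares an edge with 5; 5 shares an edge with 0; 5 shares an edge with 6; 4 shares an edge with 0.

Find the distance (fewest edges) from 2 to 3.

4

Distance 0: 2.
Distance 1: 6.
Distance 2: 4, 5.
Distance 3: 0, 7.
Distance 4: 1, 3 — contains 3.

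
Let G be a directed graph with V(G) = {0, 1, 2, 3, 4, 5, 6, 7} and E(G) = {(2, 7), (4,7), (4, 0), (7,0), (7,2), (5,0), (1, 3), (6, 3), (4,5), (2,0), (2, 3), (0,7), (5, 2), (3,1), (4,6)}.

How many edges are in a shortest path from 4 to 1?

Distance 0: 4.
Distance 1: 0, 5, 6, 7.
Distance 2: 2, 3.
Distance 3: 1 — contains 1.

3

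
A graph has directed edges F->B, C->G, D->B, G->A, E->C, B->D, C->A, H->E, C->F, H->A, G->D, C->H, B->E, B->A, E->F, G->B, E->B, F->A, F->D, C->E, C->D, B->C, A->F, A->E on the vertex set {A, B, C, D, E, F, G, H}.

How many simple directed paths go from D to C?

D→B→A→E→C
D→B→C
D→B→E→C

3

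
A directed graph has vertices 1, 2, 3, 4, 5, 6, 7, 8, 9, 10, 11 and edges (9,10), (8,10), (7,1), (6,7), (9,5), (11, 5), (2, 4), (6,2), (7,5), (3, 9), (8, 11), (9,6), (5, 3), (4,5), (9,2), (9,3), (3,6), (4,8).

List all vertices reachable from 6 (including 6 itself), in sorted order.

1, 2, 3, 4, 5, 6, 7, 8, 9, 10, 11

Start at 6.
Its neighbours: 2, 7.
Then their neighbours: 1, 4, 5.
Then next layer: 3, 8.
Then next layer: 9, 10, 11.
Every vertex is now reached.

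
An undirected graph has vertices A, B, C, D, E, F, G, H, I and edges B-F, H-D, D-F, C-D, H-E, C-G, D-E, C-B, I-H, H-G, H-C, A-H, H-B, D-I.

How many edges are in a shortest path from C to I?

Distance 0: C.
Distance 1: B, D, G, H.
Distance 2: A, E, F, I — contains I.

2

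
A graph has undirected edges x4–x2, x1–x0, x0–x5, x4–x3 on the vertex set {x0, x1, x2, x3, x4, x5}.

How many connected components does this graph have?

From x0: component {x0, x1, x5}.
From x2: component {x2, x3, x4}.
That's 2 components.

2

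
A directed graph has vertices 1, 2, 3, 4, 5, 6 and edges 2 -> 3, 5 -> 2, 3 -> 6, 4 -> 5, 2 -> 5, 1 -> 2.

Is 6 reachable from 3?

Yes

Explore from 3.
Distance 1: reach 6.
Found 6.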